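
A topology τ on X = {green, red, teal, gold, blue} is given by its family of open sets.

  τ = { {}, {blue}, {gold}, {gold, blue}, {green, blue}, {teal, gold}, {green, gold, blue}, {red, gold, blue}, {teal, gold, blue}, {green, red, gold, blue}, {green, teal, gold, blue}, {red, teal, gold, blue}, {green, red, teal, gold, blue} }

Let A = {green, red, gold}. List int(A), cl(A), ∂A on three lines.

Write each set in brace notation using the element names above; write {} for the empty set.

interior: largest open inside A is {gold} (from {}, {gold})
cl via duality: int({teal, blue}) = {blue}, so X∖{blue} = {green, red, teal, gold}
cl∖int = {green, red, teal}

int(A) = {gold}
cl(A)  = {green, red, teal, gold}
∂A     = {green, red, teal}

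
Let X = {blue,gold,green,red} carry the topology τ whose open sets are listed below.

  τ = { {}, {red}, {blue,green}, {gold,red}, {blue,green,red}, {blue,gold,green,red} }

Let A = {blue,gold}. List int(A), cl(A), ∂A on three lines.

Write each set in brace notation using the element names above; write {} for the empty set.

U open, U⊆A: {}. int(A) = ⋃ = {}
X∖A={green,red}, int(X∖A)={red}, hence cl(A)={blue,gold,green}
∂A: remove int from cl → {blue,gold,green}

int(A) = {}
cl(A)  = {blue,gold,green}
∂A     = {blue,gold,green}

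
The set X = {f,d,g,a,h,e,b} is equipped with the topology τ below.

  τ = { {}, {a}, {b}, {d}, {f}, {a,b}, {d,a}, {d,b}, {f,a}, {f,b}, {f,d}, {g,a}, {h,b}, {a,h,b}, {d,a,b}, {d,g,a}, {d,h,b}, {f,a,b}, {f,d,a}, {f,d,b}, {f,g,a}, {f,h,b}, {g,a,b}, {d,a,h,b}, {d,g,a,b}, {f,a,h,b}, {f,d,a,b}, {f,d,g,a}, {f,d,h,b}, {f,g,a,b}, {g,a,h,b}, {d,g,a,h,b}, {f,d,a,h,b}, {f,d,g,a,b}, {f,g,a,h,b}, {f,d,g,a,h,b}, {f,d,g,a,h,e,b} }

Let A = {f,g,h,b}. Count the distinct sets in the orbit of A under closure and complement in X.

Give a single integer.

8

cl via duality: int({d,a,e}) = {d,a}, so X∖{d,a} = {f,g,h,e,b}
Write k for closure, c for complement:
  1. A     = {f,g,h,b}
  2. kA    = {f,g,h,e,b}
  3. cA    = {d,a,e}
  4. ckA   = {d,a}
  5. kcA   = {d,g,a,e}
  6. ckcA  = {f,h,b}
  7. kckcA = {f,h,e,b}
  8. ckckcA = {d,g,a}
applying k or c yields no new set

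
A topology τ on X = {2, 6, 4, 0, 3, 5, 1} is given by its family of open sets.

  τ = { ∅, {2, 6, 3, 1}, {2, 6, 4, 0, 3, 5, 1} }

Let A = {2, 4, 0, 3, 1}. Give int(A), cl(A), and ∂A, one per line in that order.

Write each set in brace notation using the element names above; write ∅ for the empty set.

int(A) = ∅
cl(A)  = {2, 6, 4, 0, 3, 5, 1}
∂A     = {2, 6, 4, 0, 3, 5, 1}

opens ⊆ A: ∅; union → int = ∅
complement {6, 5}; its interior ∅; cl(A) = X∖∅ = {2, 6, 4, 0, 3, 5, 1}
boundary = {2, 6, 4, 0, 3, 5, 1} ∖ ∅ = {2, 6, 4, 0, 3, 5, 1}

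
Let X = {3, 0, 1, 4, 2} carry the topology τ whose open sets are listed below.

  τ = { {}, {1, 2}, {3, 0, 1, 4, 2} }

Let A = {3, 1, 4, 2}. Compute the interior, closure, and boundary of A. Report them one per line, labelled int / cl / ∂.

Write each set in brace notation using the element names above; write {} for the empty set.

opens ⊆ A: {}, {1, 2}; union → int = {1, 2}
complement {0}; its interior {}; cl(A) = X∖{} = {3, 0, 1, 4, 2}
boundary = {3, 0, 1, 4, 2} ∖ {1, 2} = {3, 0, 4}

int(A) = {1, 2}
cl(A)  = {3, 0, 1, 4, 2}
∂A     = {3, 0, 4}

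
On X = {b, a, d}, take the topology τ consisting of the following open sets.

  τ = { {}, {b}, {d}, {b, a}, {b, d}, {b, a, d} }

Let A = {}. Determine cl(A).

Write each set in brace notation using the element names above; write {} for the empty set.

{}

complement {b, a, d}; its interior {b, a, d}; cl(A) = X∖{b, a, d} = {}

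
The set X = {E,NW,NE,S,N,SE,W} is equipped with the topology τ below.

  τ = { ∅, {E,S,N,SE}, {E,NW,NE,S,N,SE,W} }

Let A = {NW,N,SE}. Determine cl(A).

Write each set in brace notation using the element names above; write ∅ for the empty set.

X∖A={E,NE,S,W}, int(X∖A)=∅, hence cl(A)={E,NW,NE,S,N,SE,W}

{E,NW,NE,S,N,SE,W}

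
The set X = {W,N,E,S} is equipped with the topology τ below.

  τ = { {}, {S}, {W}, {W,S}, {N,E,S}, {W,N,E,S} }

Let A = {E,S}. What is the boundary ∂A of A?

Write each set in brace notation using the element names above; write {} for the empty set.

opens ⊆ A: {}, {S}; union → int = {S}
complement {W,N}; its interior {W}; cl(A) = X∖{W} = {N,E,S}
boundary = {N,E,S} ∖ {S} = {N,E}

{N,E}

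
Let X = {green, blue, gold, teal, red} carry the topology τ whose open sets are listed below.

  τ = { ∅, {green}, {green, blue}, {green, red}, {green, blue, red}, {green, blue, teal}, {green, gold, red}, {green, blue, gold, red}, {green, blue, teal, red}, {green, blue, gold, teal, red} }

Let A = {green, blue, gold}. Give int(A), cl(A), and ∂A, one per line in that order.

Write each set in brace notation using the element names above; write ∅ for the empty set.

int(A) = {green, blue}
cl(A)  = {green, blue, gold, teal, red}
∂A     = {gold, teal, red}

open subsets of A: ∅, {green}, {green, blue}; so int(A) = {green, blue}
closure: X∖int(X∖A) = X∖∅ = {green, blue, gold, teal, red}
∂A = {green, blue, gold, teal, red} minus {green, blue} = {gold, teal, red}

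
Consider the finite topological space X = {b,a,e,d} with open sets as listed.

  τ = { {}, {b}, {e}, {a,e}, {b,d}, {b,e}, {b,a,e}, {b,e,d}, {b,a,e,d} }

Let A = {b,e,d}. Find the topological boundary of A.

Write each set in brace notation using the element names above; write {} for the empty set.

interior: largest open inside A is {b,e,d} (from {}, {e}, {b}, {b,e}, {b,d}, {b,e,d})
cl via duality: int({a}) = {}, so X∖{} = {b,a,e,d}
cl∖int = {a}

{a}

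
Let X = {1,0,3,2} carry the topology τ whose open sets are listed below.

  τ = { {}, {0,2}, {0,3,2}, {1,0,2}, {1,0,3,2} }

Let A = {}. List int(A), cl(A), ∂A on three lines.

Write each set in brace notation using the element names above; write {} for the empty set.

U open, U⊆A: {}. int(A) = ⋃ = {}
X∖A={1,0,3,2}, int(X∖A)={1,0,3,2}, hence cl(A)={}
∂A: remove int from cl → {}

int(A) = {}
cl(A)  = {}
∂A     = {}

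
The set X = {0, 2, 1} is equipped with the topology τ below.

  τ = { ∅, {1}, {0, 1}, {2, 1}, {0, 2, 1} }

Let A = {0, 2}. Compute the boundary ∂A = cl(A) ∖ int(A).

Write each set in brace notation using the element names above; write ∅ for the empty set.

U open, U⊆A: ∅. int(A) = ⋃ = ∅
X∖A={1}, int(X∖A)={1}, hence cl(A)={0, 2}
∂A: remove int from cl → {0, 2}

{0, 2}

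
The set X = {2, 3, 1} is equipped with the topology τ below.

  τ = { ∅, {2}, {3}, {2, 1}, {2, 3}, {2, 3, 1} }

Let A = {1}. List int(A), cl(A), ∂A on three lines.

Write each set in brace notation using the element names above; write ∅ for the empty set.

opens ⊆ A: ∅; union → int = ∅
complement {2, 3}; its interior {2, 3}; cl(A) = X∖{2, 3} = {1}
boundary = {1} ∖ ∅ = {1}

int(A) = ∅
cl(A)  = {1}
∂A     = {1}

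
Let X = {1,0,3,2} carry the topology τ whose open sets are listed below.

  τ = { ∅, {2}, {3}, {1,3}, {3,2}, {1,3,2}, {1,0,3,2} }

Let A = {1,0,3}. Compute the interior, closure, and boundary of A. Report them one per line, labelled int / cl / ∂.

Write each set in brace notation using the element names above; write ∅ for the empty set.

opens ⊆ A: ∅, {3}, {1,3}; union → int = {1,3}
complement {2}; its interior {2}; cl(A) = X∖{2} = {1,0,3}
boundary = {1,0,3} ∖ {1,3} = {0}

int(A) = {1,3}
cl(A)  = {1,0,3}
∂A     = {0}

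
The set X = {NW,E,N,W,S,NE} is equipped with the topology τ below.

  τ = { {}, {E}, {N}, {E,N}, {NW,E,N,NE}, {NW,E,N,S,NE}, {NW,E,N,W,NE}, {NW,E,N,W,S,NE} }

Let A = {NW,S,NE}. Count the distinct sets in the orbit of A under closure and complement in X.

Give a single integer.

closure: X∖int(X∖A) = X∖{E,N} = {NW,W,S,NE}
Let k=closure and c=complement:
  1. A     = {NW,S,NE}
  2. kA    = {NW,W,S,NE}
  3. cA    = {E,N,W}
  4. ckA   = {E,N}
  5. kcA   = {NW,E,N,W,S,NE}
  6. ckcA  = {}
— saturated at 6

6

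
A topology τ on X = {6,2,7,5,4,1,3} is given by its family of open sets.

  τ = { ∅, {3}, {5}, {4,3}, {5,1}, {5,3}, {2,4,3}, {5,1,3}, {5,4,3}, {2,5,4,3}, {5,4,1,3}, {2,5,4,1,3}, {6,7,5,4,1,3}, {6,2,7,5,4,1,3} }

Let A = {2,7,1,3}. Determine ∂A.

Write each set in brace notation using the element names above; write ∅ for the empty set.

interior: largest open inside A is {3} (from ∅, {3})
cl via duality: int({6,5,4}) = {5}, so X∖{5} = {6,2,7,4,1,3}
cl∖int = {6,2,7,4,1}

{6,2,7,4,1}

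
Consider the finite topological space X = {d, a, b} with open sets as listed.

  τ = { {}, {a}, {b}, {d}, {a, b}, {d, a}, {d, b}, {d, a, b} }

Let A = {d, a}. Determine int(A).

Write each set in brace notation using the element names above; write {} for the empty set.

{d, a}

open subsets of A: {}, {d}, {a}, {d, a}; so int(A) = {d, a}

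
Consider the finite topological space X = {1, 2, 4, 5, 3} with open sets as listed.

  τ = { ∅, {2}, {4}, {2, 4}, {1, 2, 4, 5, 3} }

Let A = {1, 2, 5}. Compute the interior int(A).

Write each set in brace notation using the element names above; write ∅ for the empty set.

U open, U⊆A: ∅, {2}. int(A) = ⋃ = {2}

{2}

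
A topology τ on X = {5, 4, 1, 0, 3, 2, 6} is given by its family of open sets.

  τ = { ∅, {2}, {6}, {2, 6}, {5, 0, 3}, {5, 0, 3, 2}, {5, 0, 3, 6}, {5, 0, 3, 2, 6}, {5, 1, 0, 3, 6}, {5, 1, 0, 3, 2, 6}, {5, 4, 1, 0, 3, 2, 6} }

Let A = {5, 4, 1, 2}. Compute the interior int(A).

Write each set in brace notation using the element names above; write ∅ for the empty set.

{2}

open subsets of A: ∅, {2}; so int(A) = {2}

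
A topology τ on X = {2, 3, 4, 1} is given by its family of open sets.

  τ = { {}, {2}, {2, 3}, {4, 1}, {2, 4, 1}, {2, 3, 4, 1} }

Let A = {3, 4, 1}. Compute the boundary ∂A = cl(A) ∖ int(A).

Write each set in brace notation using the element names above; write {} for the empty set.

opens ⊆ A: {}, {4, 1}; union → int = {4, 1}
complement {2}; its interior {2}; cl(A) = X∖{2} = {3, 4, 1}
boundary = {3, 4, 1} ∖ {4, 1} = {3}

{3}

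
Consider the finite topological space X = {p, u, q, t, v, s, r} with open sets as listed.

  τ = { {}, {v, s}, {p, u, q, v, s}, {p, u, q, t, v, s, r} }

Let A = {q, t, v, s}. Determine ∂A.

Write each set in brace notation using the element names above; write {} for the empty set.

interior: largest open inside A is {v, s} (from {}, {v, s})
cl via duality: int({p, u, r}) = {}, so X∖{} = {p, u, q, t, v, s, r}
cl∖int = {p, u, q, t, r}

{p, u, q, t, r}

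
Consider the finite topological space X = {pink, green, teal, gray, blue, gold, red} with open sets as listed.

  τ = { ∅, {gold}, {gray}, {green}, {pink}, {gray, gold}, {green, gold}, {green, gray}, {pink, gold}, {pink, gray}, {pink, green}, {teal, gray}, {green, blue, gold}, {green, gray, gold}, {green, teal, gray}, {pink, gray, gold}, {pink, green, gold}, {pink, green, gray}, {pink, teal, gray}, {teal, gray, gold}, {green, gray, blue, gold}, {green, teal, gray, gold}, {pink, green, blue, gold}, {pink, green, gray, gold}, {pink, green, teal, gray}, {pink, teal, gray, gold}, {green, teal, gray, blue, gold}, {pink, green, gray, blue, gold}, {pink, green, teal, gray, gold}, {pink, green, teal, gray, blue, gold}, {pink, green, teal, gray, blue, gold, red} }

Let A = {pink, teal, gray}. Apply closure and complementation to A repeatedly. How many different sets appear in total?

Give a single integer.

4

cl via duality: int({green, blue, gold, red}) = {green, blue, gold}, so X∖{green, blue, gold} = {pink, teal, gray, red}
Write k for closure, c for complement:
  1. A     = {pink, teal, gray}
  2. kA    = {pink, teal, gray, red}
  3. cA    = {green, blue, gold, red}
  4. ckA   = {green, blue, gold}
applying k or c yields no new set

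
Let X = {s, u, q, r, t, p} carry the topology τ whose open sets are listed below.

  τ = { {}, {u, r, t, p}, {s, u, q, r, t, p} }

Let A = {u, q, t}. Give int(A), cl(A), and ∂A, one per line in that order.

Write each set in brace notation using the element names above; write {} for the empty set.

opens ⊆ A: {}; union → int = {}
complement {s, r, p}; its interior {}; cl(A) = X∖{} = {s, u, q, r, t, p}
boundary = {s, u, q, r, t, p} ∖ {} = {s, u, q, r, t, p}

int(A) = {}
cl(A)  = {s, u, q, r, t, p}
∂A     = {s, u, q, r, t, p}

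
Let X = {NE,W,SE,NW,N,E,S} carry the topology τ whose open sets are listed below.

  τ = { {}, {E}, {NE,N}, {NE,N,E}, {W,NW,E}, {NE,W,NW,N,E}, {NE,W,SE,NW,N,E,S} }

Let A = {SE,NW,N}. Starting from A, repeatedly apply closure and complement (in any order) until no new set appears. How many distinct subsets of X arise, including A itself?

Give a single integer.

10

X∖A={NE,W,E,S}, int(X∖A)={E}, hence cl(A)={NE,W,SE,NW,N,S}
Orbit (k=closure, c=complement):
  1. A     = {SE,NW,N}
  2. kA    = {NE,W,SE,NW,N,S}
  3. cA    = {NE,W,E,S}
  4. ckA   = {E}
  5. kcA   = {NE,W,SE,NW,N,E,S}
  6. kckA  = {W,SE,NW,E,S}
  7. ckcA  = {}
  8. ckckA = {NE,N}
  9. kckckA = {NE,SE,N,S}
  10. ckckckA = {W,NW,E}
(closed under both — stop)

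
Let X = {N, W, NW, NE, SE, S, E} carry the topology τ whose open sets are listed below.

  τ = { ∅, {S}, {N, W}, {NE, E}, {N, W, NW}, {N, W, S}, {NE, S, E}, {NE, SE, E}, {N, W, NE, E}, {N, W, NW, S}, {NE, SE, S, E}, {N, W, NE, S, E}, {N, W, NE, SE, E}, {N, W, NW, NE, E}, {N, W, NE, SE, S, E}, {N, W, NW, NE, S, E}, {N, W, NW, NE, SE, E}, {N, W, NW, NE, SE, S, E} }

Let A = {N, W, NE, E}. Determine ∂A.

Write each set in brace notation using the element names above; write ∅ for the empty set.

opens ⊆ A: ∅, {NE, E}, {N, W}, {N, W, NE, E}; union → int = {N, W, NE, E}
complement {NW, SE, S}; its interior {S}; cl(A) = X∖{S} = {N, W, NW, NE, SE, E}
boundary = {N, W, NW, NE, SE, E} ∖ {N, W, NE, E} = {NW, SE}

{NW, SE}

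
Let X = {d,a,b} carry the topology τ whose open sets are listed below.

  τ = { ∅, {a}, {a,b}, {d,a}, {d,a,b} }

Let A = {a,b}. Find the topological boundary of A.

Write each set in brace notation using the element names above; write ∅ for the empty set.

{d}

opens ⊆ A: ∅, {a}, {a,b}; union → int = {a,b}
complement {d}; its interior ∅; cl(A) = X∖∅ = {d,a,b}
boundary = {d,a,b} ∖ {a,b} = {d}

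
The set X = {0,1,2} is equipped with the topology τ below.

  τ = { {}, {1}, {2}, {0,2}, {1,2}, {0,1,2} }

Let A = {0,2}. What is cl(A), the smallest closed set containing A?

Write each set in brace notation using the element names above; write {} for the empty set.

{0,2}

closure: X∖int(X∖A) = X∖{1} = {0,2}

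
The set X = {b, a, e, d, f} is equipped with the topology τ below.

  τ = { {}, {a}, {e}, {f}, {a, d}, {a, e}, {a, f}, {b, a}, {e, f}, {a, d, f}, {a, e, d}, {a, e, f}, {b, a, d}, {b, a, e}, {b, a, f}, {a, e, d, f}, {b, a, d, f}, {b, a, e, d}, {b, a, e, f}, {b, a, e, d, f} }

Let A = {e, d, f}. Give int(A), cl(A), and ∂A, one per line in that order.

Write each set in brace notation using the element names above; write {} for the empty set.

open subsets of A: {}, {f}, {e}, {e, f}; so int(A) = {e, f}
closure: X∖int(X∖A) = X∖{b, a} = {e, d, f}
∂A = {e, d, f} minus {e, f} = {d}

int(A) = {e, f}
cl(A)  = {e, d, f}
∂A     = {d}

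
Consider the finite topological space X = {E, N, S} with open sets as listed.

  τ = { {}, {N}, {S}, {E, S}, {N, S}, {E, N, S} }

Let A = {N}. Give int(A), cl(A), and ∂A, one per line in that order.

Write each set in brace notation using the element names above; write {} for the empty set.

interior: largest open inside A is {N} (from {}, {N})
cl via duality: int({E, S}) = {E, S}, so X∖{E, S} = {N}
cl∖int = {}

int(A) = {N}
cl(A)  = {N}
∂A     = {}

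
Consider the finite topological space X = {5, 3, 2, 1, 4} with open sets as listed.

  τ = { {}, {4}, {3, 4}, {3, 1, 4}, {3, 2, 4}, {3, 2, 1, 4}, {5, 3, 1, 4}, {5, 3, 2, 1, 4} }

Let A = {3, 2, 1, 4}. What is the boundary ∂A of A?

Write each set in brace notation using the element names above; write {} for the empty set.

{5}

interior: largest open inside A is {3, 2, 1, 4} (from {}, {4}, {3, 4}, {3, 1, 4}, {3, 2, 4}, {3, 2, 1, 4})
cl via duality: int({5}) = {}, so X∖{} = {5, 3, 2, 1, 4}
cl∖int = {5}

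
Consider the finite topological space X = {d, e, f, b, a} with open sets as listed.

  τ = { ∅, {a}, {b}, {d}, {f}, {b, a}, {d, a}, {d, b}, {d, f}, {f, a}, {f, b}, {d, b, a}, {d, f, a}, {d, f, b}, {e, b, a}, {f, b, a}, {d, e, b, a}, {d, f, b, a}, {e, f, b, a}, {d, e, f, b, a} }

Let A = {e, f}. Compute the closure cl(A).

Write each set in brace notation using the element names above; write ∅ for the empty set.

{e, f}

complement {d, b, a}; its interior {d, b, a}; cl(A) = X∖{d, b, a} = {e, f}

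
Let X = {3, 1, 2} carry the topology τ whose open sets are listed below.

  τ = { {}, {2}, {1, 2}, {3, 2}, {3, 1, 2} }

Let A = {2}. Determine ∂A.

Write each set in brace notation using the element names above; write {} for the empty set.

opens ⊆ A: {}, {2}; union → int = {2}
complement {3, 1}; its interior {}; cl(A) = X∖{} = {3, 1, 2}
boundary = {3, 1, 2} ∖ {2} = {3, 1}

{3, 1}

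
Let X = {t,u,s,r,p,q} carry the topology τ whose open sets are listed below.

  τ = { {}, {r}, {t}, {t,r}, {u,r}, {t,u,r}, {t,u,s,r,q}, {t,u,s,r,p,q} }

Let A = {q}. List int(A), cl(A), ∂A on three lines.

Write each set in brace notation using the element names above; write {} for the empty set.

int(A) = {}
cl(A)  = {s,p,q}
∂A     = {s,p,q}

U open, U⊆A: {}. int(A) = ⋃ = {}
X∖A={t,u,s,r,p}, int(X∖A)={t,u,r}, hence cl(A)={s,p,q}
∂A: remove int from cl → {s,p,q}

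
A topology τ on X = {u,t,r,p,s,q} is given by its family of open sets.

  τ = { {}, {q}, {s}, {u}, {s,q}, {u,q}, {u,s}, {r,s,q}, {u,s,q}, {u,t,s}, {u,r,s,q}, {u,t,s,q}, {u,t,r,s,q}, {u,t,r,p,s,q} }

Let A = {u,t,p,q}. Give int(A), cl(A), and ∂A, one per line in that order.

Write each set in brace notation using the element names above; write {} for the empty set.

U open, U⊆A: {}, {q}, {u}, {u,q}. int(A) = ⋃ = {u,q}
X∖A={r,s}, int(X∖A)={s}, hence cl(A)={u,t,r,p,q}
∂A: remove int from cl → {t,r,p}

int(A) = {u,q}
cl(A)  = {u,t,r,p,q}
∂A     = {t,r,p}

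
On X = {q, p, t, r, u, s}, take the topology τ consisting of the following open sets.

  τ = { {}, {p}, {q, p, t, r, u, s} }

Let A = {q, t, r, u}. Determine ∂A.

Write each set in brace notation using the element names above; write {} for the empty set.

{q, t, r, u, s}

interior: largest open inside A is {} (from {})
cl via duality: int({p, s}) = {p}, so X∖{p} = {q, t, r, u, s}
cl∖int = {q, t, r, u, s}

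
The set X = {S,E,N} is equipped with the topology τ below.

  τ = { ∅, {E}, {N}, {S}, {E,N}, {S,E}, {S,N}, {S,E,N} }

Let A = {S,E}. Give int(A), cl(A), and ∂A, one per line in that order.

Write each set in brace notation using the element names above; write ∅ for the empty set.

int(A) = {S,E}
cl(A)  = {S,E}
∂A     = ∅

open subsets of A: ∅, {S}, {E}, {S,E}; so int(A) = {S,E}
closure: X∖int(X∖A) = X∖{N} = {S,E}
∂A = {S,E} minus {S,E} = ∅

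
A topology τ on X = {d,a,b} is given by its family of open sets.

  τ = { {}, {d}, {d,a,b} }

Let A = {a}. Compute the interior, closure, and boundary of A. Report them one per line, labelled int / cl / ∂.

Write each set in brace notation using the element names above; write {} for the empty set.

int(A) = {}
cl(A)  = {a,b}
∂A     = {a,b}

U open, U⊆A: {}. int(A) = ⋃ = {}
X∖A={d,b}, int(X∖A)={d}, hence cl(A)={a,b}
∂A: remove int from cl → {a,b}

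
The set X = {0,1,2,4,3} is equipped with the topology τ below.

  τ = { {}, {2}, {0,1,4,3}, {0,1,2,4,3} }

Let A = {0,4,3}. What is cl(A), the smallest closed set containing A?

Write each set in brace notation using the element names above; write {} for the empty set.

{0,1,4,3}

closure: X∖int(X∖A) = X∖{2} = {0,1,4,3}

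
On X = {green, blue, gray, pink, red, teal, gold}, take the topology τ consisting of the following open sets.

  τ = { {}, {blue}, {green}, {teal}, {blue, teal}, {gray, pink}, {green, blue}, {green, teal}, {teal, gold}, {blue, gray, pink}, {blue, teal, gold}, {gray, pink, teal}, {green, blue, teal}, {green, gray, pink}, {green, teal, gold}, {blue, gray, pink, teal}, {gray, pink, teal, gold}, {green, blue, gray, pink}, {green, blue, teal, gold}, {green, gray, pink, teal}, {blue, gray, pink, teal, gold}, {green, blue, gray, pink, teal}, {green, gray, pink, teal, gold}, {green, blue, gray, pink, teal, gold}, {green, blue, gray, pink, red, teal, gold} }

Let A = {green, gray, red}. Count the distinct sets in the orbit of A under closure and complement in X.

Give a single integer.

10

cl via duality: int({blue, pink, teal, gold}) = {blue, teal, gold}, so X∖{blue, teal, gold} = {green, gray, pink, red}
Write k for closure, c for complement:
  1. A     = {green, gray, red}
  2. kA    = {green, gray, pink, red}
  3. cA    = {blue, pink, teal, gold}
  4. ckA   = {blue, teal, gold}
  5. kcA   = {blue, gray, pink, red, teal, gold}
  6. kckA  = {blue, red, teal, gold}
  7. ckcA  = {green}
  8. ckckA = {green, gray, pink}
  9. kckcA = {green, red}
  10. ckckcA = {blue, gray, pink, teal, gold}
applying k or c yields no new set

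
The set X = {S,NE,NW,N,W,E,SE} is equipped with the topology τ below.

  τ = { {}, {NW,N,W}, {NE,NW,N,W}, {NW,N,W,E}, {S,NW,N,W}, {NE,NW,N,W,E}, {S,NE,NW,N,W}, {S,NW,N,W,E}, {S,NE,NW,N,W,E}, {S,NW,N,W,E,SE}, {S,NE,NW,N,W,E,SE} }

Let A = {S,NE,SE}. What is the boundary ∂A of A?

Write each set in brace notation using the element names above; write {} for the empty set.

{S,NE,SE}

open subsets of A: {}; so int(A) = {}
closure: X∖int(X∖A) = X∖{NW,N,W,E} = {S,NE,SE}
∂A = {S,NE,SE} minus {} = {S,NE,SE}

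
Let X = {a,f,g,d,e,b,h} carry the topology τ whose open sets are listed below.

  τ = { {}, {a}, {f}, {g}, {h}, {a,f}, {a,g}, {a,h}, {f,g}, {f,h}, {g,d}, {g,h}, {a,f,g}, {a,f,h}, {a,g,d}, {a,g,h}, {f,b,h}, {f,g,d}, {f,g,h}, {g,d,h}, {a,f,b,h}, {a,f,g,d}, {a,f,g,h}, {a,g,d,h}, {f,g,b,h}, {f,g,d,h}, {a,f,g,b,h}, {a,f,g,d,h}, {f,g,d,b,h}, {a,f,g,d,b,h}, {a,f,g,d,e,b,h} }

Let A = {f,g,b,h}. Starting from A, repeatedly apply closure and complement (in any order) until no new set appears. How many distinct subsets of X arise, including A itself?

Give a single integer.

6

closure: X∖int(X∖A) = X∖{a} = {f,g,d,e,b,h}
Let k=closure and c=complement:
  1. A     = {f,g,b,h}
  2. kA    = {f,g,d,e,b,h}
  3. cA    = {a,d,e}
  4. ckA   = {a}
  5. kckA  = {a,e}
  6. ckckA = {f,g,d,b,h}
— saturated at 6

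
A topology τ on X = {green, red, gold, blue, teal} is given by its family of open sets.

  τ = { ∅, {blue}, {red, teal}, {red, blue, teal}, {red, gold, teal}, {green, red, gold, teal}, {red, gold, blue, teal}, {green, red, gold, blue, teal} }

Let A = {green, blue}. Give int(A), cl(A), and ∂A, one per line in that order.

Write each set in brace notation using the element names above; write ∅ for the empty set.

opens ⊆ A: ∅, {blue}; union → int = {blue}
complement {red, gold, teal}; its interior {red, gold, teal}; cl(A) = X∖{red, gold, teal} = {green, blue}
boundary = {green, blue} ∖ {blue} = {green}

int(A) = {blue}
cl(A)  = {green, blue}
∂A     = {green}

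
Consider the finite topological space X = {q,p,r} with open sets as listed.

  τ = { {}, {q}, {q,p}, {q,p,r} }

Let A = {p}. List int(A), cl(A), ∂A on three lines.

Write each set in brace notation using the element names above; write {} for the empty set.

opens ⊆ A: {}; union → int = {}
complement {q,r}; its interior {q}; cl(A) = X∖{q} = {p,r}
boundary = {p,r} ∖ {} = {p,r}

int(A) = {}
cl(A)  = {p,r}
∂A     = {p,r}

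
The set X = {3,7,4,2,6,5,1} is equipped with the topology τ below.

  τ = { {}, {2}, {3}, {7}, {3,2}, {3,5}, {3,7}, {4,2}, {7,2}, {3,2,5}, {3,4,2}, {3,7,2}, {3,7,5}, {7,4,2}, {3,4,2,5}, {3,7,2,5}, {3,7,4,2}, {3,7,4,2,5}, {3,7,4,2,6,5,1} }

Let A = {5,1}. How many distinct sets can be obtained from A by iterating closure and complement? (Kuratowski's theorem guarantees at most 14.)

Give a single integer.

complement {3,7,4,2,6}; its interior {3,7,4,2}; cl(A) = X∖{3,7,4,2} = {6,5,1}
With k = closure, c = complement:
  1. A     = {5,1}
  2. kA    = {6,5,1}
  3. cA    = {3,7,4,2,6}
  4. ckA   = {3,7,4,2}
  5. kcA   = {3,7,4,2,6,5,1}
  6. ckcA  = {}
k, c of each give nothing new

6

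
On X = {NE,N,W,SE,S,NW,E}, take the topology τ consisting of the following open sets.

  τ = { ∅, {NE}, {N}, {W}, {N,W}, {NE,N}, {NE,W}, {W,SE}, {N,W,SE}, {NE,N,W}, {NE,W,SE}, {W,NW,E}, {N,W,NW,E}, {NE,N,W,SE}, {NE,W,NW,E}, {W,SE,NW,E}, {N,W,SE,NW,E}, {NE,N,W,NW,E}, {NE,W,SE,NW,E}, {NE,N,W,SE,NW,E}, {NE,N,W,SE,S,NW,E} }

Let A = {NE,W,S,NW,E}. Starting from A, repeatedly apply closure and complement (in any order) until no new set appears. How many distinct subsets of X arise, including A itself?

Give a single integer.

8

X∖A={N,SE}, int(X∖A)={N}, hence cl(A)={NE,W,SE,S,NW,E}
Orbit (k=closure, c=complement):
  1. A     = {NE,W,S,NW,E}
  2. kA    = {NE,W,SE,S,NW,E}
  3. cA    = {N,SE}
  4. ckA   = {N}
  5. kcA   = {N,SE,S}
  6. kckA  = {N,S}
  7. ckcA  = {NE,W,NW,E}
  8. ckckA = {NE,W,SE,NW,E}
(closed under both — stop)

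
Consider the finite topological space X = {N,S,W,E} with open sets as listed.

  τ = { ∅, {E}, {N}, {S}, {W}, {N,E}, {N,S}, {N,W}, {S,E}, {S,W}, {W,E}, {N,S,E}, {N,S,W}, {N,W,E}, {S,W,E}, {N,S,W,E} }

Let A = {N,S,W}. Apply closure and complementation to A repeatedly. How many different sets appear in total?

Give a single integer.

X∖A={E}, int(X∖A)={E}, hence cl(A)={N,S,W}
Orbit (k=closure, c=complement):
  1. A     = {N,S,W}
  2. cA    = {E}
(closed under both — stop)

2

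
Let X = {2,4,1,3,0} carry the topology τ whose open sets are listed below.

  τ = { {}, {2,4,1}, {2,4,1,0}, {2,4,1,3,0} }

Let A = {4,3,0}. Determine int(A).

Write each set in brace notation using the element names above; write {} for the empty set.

U open, U⊆A: {}. int(A) = ⋃ = {}

{}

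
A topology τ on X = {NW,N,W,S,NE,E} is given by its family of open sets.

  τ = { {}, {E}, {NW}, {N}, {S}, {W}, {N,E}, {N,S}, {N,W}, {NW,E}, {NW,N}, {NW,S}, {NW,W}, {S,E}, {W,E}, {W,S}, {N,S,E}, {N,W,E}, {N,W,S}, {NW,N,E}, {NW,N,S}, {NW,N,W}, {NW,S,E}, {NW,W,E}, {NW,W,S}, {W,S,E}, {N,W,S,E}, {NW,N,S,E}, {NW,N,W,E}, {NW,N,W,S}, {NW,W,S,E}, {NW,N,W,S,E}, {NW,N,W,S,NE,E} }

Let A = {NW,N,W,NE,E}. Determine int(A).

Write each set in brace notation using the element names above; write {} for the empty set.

open subsets of A: {}, {N}, {NW}, {E}, {W}, {NW,E}, {W,E}, {NW,W}, {N,E}, {N,W}, {NW,N}, {NW,N,W}, {NW,W,E}, {NW,N,E}, {N,W,E}, {NW,N,W,E}; so int(A) = {NW,N,W,E}

{NW,N,W,E}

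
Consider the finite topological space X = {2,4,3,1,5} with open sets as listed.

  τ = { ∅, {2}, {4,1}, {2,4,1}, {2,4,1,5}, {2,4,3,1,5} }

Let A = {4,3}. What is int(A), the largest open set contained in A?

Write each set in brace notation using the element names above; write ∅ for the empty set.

opens ⊆ A: ∅; union → int = ∅

∅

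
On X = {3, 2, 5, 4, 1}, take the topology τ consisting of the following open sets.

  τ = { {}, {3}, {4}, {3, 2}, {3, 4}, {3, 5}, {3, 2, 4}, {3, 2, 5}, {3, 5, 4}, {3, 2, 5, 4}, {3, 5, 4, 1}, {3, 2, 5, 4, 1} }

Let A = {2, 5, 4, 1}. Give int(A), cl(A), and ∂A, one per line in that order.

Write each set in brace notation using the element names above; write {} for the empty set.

opens ⊆ A: {}, {4}; union → int = {4}
complement {3}; its interior {3}; cl(A) = X∖{3} = {2, 5, 4, 1}
boundary = {2, 5, 4, 1} ∖ {4} = {2, 5, 1}

int(A) = {4}
cl(A)  = {2, 5, 4, 1}
∂A     = {2, 5, 1}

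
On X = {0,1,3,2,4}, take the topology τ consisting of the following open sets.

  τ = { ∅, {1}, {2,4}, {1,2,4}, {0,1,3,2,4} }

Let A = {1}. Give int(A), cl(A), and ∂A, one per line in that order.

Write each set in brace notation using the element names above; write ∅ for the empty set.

open subsets of A: ∅, {1}; so int(A) = {1}
closure: X∖int(X∖A) = X∖{2,4} = {0,1,3}
∂A = {0,1,3} minus {1} = {0,3}

int(A) = {1}
cl(A)  = {0,1,3}
∂A     = {0,3}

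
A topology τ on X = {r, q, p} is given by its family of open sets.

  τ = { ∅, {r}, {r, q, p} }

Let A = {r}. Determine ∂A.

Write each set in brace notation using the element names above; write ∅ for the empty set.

open subsets of A: ∅, {r}; so int(A) = {r}
closure: X∖int(X∖A) = X∖∅ = {r, q, p}
∂A = {r, q, p} minus {r} = {q, p}

{q, p}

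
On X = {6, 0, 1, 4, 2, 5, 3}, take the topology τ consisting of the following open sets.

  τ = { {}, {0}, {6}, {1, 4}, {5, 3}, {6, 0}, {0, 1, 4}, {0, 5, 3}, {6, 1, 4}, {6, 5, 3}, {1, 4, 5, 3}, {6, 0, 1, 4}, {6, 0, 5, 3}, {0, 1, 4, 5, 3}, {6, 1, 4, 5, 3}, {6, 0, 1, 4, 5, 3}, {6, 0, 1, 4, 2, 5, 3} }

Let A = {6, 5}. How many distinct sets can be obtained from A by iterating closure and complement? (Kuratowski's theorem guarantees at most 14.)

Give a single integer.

10

X∖A={0, 1, 4, 2, 3}, int(X∖A)={0, 1, 4}, hence cl(A)={6, 2, 5, 3}
Orbit (k=closure, c=complement):
  1. A     = {6, 5}
  2. kA    = {6, 2, 5, 3}
  3. cA    = {0, 1, 4, 2, 3}
  4. ckA   = {0, 1, 4}
  5. kcA   = {0, 1, 4, 2, 5, 3}
  6. kckA  = {0, 1, 4, 2}
  7. ckcA  = {6}
  8. ckckA = {6, 5, 3}
  9. kckcA = {6, 2}
  10. ckckcA = {0, 1, 4, 5, 3}
(closed under both — stop)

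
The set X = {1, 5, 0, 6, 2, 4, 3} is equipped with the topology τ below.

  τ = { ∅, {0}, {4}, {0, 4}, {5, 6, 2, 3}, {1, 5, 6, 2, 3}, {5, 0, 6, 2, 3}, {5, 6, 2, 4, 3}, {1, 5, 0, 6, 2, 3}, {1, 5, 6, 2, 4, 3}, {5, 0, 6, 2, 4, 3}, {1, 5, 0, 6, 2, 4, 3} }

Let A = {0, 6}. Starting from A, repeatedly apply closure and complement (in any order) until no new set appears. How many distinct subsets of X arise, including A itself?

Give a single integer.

cl via duality: int({1, 5, 2, 4, 3}) = {4}, so X∖{4} = {1, 5, 0, 6, 2, 3}
Write k for closure, c for complement:
  1. A     = {0, 6}
  2. kA    = {1, 5, 0, 6, 2, 3}
  3. cA    = {1, 5, 2, 4, 3}
  4. ckA   = {4}
  5. kcA   = {1, 5, 6, 2, 4, 3}
  6. ckcA  = {0}
applying k or c yields no new set

6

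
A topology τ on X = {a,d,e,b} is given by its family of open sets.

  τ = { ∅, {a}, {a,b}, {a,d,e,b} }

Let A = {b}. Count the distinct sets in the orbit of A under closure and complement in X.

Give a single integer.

X∖A={a,d,e}, int(X∖A)={a}, hence cl(A)={d,e,b}
Orbit (k=closure, c=complement):
  1. A     = {b}
  2. kA    = {d,e,b}
  3. cA    = {a,d,e}
  4. ckA   = {a}
  5. kcA   = {a,d,e,b}
  6. ckcA  = ∅
(closed under both — stop)

6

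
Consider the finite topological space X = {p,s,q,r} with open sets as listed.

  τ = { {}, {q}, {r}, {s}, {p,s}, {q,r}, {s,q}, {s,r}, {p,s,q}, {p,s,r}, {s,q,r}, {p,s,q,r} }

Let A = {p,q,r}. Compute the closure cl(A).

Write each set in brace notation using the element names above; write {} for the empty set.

complement {s}; its interior {s}; cl(A) = X∖{s} = {p,q,r}

{p,q,r}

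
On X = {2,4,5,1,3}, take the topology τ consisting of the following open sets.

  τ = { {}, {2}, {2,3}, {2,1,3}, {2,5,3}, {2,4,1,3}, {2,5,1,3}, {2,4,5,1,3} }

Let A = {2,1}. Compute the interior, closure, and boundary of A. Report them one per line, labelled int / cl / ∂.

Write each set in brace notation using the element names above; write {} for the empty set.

U open, U⊆A: {}, {2}. int(A) = ⋃ = {2}
X∖A={4,5,3}, int(X∖A)={}, hence cl(A)={2,4,5,1,3}
∂A: remove int from cl → {4,5,1,3}

int(A) = {2}
cl(A)  = {2,4,5,1,3}
∂A     = {4,5,1,3}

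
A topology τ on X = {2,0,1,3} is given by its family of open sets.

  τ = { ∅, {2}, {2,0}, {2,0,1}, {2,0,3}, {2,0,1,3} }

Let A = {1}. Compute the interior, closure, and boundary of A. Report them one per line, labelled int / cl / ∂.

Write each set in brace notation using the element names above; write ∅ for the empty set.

int(A) = ∅
cl(A)  = {1}
∂A     = {1}

U open, U⊆A: ∅. int(A) = ⋃ = ∅
X∖A={2,0,3}, int(X∖A)={2,0,3}, hence cl(A)={1}
∂A: remove int from cl → {1}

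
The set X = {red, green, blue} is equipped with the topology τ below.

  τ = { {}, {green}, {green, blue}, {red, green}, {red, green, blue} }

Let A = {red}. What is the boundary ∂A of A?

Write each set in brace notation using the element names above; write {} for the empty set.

{red}

open subsets of A: {}; so int(A) = {}
closure: X∖int(X∖A) = X∖{green, blue} = {red}
∂A = {red} minus {} = {red}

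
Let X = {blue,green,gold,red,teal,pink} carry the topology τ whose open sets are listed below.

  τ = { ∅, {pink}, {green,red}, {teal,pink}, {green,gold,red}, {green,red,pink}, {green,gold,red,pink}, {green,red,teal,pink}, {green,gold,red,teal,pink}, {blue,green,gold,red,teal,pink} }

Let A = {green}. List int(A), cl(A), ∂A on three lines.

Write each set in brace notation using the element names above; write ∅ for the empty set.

interior: largest open inside A is ∅ (from ∅)
cl via duality: int({blue,gold,red,teal,pink}) = {teal,pink}, so X∖{teal,pink} = {blue,green,gold,red}
cl∖int = {blue,green,gold,red}

int(A) = ∅
cl(A)  = {blue,green,gold,red}
∂A     = {blue,green,gold,red}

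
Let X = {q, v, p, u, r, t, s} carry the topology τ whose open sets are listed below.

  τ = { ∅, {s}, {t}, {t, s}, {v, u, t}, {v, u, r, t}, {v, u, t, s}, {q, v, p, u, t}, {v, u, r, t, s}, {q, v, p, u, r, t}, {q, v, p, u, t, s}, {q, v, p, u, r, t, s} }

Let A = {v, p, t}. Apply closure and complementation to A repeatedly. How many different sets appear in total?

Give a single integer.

complement {q, u, r, s}; its interior {s}; cl(A) = X∖{s} = {q, v, p, u, r, t}
With k = closure, c = complement:
  1. A     = {v, p, t}
  2. kA    = {q, v, p, u, r, t}
  3. cA    = {q, u, r, s}
  4. ckA   = {s}
  5. kcA   = {q, v, p, u, r, s}
  6. ckcA  = {t}
k, c of each give nothing new

6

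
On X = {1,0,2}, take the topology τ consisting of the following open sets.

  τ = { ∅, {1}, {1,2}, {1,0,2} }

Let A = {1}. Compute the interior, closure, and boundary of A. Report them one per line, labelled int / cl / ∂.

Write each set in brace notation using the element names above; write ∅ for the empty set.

int(A) = {1}
cl(A)  = {1,0,2}
∂A     = {0,2}

U open, U⊆A: ∅, {1}. int(A) = ⋃ = {1}
X∖A={0,2}, int(X∖A)=∅, hence cl(A)={1,0,2}
∂A: remove int from cl → {0,2}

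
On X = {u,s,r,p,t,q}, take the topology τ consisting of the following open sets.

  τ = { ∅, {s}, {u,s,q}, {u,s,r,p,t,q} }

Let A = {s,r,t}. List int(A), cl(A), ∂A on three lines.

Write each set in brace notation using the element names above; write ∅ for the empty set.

int(A) = {s}
cl(A)  = {u,s,r,p,t,q}
∂A     = {u,r,p,t,q}

opens ⊆ A: ∅, {s}; union → int = {s}
complement {u,p,q}; its interior ∅; cl(A) = X∖∅ = {u,s,r,p,t,q}
boundary = {u,s,r,p,t,q} ∖ {s} = {u,r,p,t,q}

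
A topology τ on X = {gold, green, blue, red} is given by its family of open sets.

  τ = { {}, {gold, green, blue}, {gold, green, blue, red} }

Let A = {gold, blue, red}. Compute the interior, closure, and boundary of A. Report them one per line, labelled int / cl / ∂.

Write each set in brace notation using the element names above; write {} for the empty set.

opens ⊆ A: {}; union → int = {}
complement {green}; its interior {}; cl(A) = X∖{} = {gold, green, blue, red}
boundary = {gold, green, blue, red} ∖ {} = {gold, green, blue, red}

int(A) = {}
cl(A)  = {gold, green, blue, red}
∂A     = {gold, green, blue, red}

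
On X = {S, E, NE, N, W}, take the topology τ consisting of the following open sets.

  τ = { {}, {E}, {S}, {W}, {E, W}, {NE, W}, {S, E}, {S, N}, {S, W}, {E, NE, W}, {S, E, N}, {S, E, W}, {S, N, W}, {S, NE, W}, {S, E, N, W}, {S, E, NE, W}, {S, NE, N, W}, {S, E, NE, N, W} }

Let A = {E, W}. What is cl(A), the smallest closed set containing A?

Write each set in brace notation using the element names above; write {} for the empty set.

{E, NE, W}

closure: X∖int(X∖A) = X∖{S, N} = {E, NE, W}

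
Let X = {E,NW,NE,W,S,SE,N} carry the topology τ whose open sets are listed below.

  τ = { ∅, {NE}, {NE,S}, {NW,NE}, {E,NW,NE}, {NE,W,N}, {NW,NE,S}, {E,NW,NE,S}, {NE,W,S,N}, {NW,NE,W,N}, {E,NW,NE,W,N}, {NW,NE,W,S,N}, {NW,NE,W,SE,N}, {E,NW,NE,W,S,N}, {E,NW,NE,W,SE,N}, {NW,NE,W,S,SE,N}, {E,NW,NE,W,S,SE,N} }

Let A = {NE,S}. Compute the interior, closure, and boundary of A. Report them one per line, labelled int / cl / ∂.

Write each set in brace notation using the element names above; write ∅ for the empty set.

int(A) = {NE,S}
cl(A)  = {E,NW,NE,W,S,SE,N}
∂A     = {E,NW,W,SE,N}

open subsets of A: ∅, {NE}, {NE,S}; so int(A) = {NE,S}
closure: X∖int(X∖A) = X∖∅ = {E,NW,NE,W,S,SE,N}
∂A = {E,NW,NE,W,S,SE,N} minus {NE,S} = {E,NW,W,SE,N}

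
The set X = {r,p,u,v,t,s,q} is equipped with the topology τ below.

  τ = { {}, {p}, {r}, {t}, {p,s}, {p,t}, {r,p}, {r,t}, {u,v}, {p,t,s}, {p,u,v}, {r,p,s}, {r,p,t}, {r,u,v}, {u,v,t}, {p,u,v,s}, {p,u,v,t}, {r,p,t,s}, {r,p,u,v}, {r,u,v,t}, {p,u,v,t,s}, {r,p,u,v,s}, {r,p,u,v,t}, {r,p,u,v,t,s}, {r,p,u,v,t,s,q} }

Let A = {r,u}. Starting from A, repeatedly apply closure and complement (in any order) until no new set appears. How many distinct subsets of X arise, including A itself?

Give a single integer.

10

closure: X∖int(X∖A) = X∖{p,t,s} = {r,u,v,q}
Let k=closure and c=complement:
  1. A     = {r,u}
  2. kA    = {r,u,v,q}
  3. cA    = {p,v,t,s,q}
  4. ckA   = {p,t,s}
  5. kcA   = {p,u,v,t,s,q}
  6. kckA  = {p,t,s,q}
  7. ckcA  = {r}
  8. ckckA = {r,u,v}
  9. kckcA = {r,q}
  10. ckckcA = {p,u,v,t,s}
— saturated at 10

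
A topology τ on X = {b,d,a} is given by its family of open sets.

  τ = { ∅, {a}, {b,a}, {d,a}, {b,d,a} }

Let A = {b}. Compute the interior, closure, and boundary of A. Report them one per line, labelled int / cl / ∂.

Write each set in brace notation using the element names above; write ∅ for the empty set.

int(A) = ∅
cl(A)  = {b}
∂A     = {b}

interior: largest open inside A is ∅ (from ∅)
cl via duality: int({d,a}) = {d,a}, so X∖{d,a} = {b}
cl∖int = {b}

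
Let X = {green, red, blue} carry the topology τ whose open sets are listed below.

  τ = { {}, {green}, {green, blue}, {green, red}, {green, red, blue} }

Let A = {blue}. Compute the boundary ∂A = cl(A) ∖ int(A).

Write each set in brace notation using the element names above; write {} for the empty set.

{blue}

open subsets of A: {}; so int(A) = {}
closure: X∖int(X∖A) = X∖{green, red} = {blue}
∂A = {blue} minus {} = {blue}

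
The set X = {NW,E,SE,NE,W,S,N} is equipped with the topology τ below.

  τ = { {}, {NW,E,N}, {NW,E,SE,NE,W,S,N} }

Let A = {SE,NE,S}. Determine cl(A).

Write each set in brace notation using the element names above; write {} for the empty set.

{SE,NE,W,S}

X∖A={NW,E,W,N}, int(X∖A)={NW,E,N}, hence cl(A)={SE,NE,W,S}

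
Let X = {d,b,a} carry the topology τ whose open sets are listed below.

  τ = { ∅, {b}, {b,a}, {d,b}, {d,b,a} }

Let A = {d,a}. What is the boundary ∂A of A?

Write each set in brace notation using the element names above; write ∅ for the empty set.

opens ⊆ A: ∅; union → int = ∅
complement {b}; its interior {b}; cl(A) = X∖{b} = {d,a}
boundary = {d,a} ∖ ∅ = {d,a}

{d,a}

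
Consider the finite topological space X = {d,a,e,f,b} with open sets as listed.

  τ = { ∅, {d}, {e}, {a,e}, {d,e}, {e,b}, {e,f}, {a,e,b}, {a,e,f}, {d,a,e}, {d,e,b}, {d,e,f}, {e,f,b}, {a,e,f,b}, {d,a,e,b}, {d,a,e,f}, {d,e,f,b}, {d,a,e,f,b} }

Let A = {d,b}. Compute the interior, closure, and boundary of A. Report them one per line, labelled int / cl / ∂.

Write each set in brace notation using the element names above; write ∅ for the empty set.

int(A) = {d}
cl(A)  = {d,b}
∂A     = {b}

U open, U⊆A: ∅, {d}. int(A) = ⋃ = {d}
X∖A={a,e,f}, int(X∖A)={a,e,f}, hence cl(A)={d,b}
∂A: remove int from cl → {b}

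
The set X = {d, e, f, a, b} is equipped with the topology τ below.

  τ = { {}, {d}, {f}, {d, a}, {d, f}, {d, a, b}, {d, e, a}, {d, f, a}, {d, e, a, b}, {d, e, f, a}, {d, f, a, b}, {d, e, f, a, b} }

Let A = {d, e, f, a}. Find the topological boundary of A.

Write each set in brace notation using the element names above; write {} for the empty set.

opens ⊆ A: {}, {f}, {d}, {d, f}, {d, a}, {d, e, a}, {d, f, a}, {d, e, f, a}; union → int = {d, e, f, a}
complement {b}; its interior {}; cl(A) = X∖{} = {d, e, f, a, b}
boundary = {d, e, f, a, b} ∖ {d, e, f, a} = {b}

{b}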